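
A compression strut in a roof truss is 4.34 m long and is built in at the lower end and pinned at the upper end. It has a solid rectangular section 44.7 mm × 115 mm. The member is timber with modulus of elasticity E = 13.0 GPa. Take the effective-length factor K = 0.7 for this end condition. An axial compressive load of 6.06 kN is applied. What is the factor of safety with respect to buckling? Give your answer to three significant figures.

Buckling occurs about the weak axis: I_min = h·b³/12 with b = 44.7 mm (the shorter side).
I_min = 115×44.7³/12 = 8.559×10^5 mm⁴
I = 8.559×10^5 mm⁴ = 8.559×10^-7 m⁴
Effective length L_e = K·L = 0.7 × 4.34 = 3.038 m
P_cr = π²EI / L_e² = π² × 13.0×10⁹ × 8.559×10^-7 / 3.038² = 1.190×10^4 N
Factor of safety n = P_cr / P = 11.899 / 6.06 = 1.96

n ≈ 1.96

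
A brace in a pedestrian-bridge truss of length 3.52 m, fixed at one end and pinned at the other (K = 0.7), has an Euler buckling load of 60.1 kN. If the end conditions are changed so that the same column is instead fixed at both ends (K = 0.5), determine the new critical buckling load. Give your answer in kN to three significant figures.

P_cr ∝ 1/K², so P_cr,new = P_cr,old × (K_old/K_new)² = 60.1 × (0.7/0.5)²
= 60.1 × 1.960 = 118 kN

P_cr ≈ 118 kN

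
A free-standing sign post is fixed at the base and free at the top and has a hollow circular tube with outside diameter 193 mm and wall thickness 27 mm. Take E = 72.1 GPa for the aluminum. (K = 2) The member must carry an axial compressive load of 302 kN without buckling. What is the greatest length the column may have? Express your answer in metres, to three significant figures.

Inner diameter d_i = 193 − 2×27 = 139.0 mm
I = π(d_o⁴ − d_i⁴)/64 = π(193⁴ − 139.0⁴)/64 = 4.978×10^7 mm⁴
I = 4.978×10^-5 m⁴
At the buckling limit P_cr = P = 3.020×10^5 N
From P_cr = π²EI/(K·L)²:  L = (1/K)·√(π²EI/P_cr) = (1/2)·√(π²×7.21×10^10×4.978×10^-5/3.020×10^5)
L = 5.42 m

L_max ≈ 5.42 m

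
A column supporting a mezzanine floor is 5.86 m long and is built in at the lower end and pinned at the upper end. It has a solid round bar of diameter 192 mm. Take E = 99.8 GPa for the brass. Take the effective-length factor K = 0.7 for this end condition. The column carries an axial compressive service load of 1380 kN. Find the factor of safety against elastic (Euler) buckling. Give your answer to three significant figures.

I = πd⁴/64 = π×192⁴/64 = 6.671×10^7 mm⁴
I = 6.671×10^7 mm⁴ = 6.671×10^-5 m⁴
Effective length L_e = K·L = 0.7 × 5.86 = 4.102 m
P_cr = π²EI / L_e² = π² × 99.8×10⁹ × 6.671×10^-5 / 4.102² = 3.905×10^6 N
Factor of safety n = P_cr / P = 3904.9 / 1380 = 2.83

n ≈ 2.83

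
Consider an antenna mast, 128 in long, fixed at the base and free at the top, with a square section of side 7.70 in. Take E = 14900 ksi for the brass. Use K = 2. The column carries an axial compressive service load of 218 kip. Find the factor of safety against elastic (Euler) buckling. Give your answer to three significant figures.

n ≈ 3.02

I = a⁴/12 = 7.70⁴/12 = 292.9 in⁴
Effective length L_e = K·L = 2 × 128 = 256.0 in
P_cr = π²EI / L_e² = π² × 14900×10³ × 292.9 / 256.0² = 6.573×10^5 lb
Factor of safety n = P_cr / P = 657.34 / 218 = 3.02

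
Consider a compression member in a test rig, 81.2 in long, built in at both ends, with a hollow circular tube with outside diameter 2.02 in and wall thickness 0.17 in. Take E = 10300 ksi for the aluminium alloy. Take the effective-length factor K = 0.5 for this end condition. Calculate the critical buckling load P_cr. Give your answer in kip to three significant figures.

P_cr ≈ 26.3 kip

Inner diameter d_i = 2.02 − 2×0.17 = 1.680 in
I = π(d_o⁴ − d_i⁴)/64 = π(2.02⁴ − 1.680⁴)/64 = 0.4263 in⁴
Effective length L_e = K·L = 0.5 × 81.2 = 40.60 in
P_cr = π²EI / L_e² = π² × 10300×10³ × 0.4263 / 40.60² = 2.629×10^4 lb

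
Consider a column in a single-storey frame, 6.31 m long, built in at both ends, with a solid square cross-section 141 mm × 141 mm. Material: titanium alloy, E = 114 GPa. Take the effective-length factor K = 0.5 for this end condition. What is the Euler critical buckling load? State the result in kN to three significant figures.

I = a⁴/12 = 141⁴/12 = 3.294×10^7 mm⁴
I = 3.294×10^7 mm⁴ = 3.294×10^-5 m⁴
Effective length L_e = K·L = 0.5 × 6.31 = 3.155 m
P_cr = π²EI / L_e² = π² × 114×10⁹ × 3.294×10^-5 / 3.155² = 3.723×10^6 N

P_cr ≈ 3720 kN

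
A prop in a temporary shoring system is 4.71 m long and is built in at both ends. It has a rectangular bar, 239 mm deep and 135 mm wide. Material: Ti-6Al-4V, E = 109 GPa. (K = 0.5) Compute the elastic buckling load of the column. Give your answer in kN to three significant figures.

Buckling occurs about the weak axis: I_min = h·b³/12 with b = 135 mm (the shorter side).
I_min = 239×135³/12 = 4.900×10^7 mm⁴
I = 4.900×10^7 mm⁴ = 4.900×10^-5 m⁴
Effective length L_e = K·L = 0.5 × 4.71 = 2.355 m
P_cr = π²EI / L_e² = π² × 109×10⁹ × 4.900×10^-5 / 2.355² = 9.505×10^6 N

P_cr ≈ 9510 kN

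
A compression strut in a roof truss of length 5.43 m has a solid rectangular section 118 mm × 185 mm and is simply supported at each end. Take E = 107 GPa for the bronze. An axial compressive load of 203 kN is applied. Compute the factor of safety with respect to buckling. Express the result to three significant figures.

Buckling occurs about the weak axis: I_min = h·b³/12 with b = 118 mm (the shorter side).
I_min = 185×118³/12 = 2.533×10^7 mm⁴
I = 2.533×10^7 mm⁴ = 2.533×10^-5 m⁴
Effective length L_e = K·L = 1 × 5.43 = 5.430 m
P_cr = π²EI / L_e² = π² × 107×10⁹ × 2.533×10^-5 / 5.430² = 9.072×10^5 N
Factor of safety n = P_cr / P = 907.24 / 203 = 4.47

n ≈ 4.47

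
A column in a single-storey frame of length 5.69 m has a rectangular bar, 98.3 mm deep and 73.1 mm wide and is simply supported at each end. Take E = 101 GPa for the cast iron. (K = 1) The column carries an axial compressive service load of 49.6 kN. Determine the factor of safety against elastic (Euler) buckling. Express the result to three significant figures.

n ≈ 1.99

Buckling occurs about the weak axis: I_min = h·b³/12 with b = 73.1 mm (the shorter side).
I_min = 98.3×73.1³/12 = 3.200×10^6 mm⁴
I = 3.200×10^6 mm⁴ = 3.200×10^-6 m⁴
Effective length L_e = K·L = 1 × 5.69 = 5.690 m
P_cr = π²EI / L_e² = π² × 101×10⁹ × 3.200×10^-6 / 5.690² = 9.852×10^4 N
Factor of safety n = P_cr / P = 98.519 / 49.6 = 1.99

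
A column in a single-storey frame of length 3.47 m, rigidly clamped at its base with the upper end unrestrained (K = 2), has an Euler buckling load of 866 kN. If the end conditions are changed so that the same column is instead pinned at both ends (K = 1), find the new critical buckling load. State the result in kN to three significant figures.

P_cr ≈ 3460 kN

P_cr ∝ 1/K², so P_cr,new = P_cr,old × (K_old/K_new)² = 866 × (2/1)²
= 866 × 4.000 = 3460 kN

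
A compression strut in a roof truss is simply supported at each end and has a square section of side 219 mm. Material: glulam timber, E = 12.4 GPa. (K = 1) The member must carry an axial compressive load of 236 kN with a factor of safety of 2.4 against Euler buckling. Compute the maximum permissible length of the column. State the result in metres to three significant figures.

L_max ≈ 6.44 m

I = a⁴/12 = 219⁴/12 = 1.917×10^8 mm⁴
I = 1.917×10^-4 m⁴
Required critical load P_cr = n·P = 2.4 × 236 = 566.4 kN = 5.664×10^5 N
From P_cr = π²EI/(K·L)²:  L = (1/K)·√(π²EI/P_cr) = (1/1)·√(π²×1.24×10^10×1.917×10^-4/5.664×10^5)
L = 6.44 m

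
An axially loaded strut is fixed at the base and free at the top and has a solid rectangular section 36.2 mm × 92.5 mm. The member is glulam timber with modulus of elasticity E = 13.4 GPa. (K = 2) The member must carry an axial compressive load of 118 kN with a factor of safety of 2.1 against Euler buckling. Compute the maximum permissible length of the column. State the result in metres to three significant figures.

Buckling occurs about the weak axis: I_min = h·b³/12 with b = 36.2 mm (the shorter side).
I_min = 92.5×36.2³/12 = 3.657×10^5 mm⁴
I = 3.657×10^-7 m⁴
Required critical load P_cr = n·P = 2.1 × 118 = 247.8 kN = 2.478×10^5 N
From P_cr = π²EI/(K·L)²:  L = (1/K)·√(π²EI/P_cr) = (1/2)·√(π²×1.34×10^10×3.657×10^-7/2.478×10^5)
L = 0.221 m

L_max ≈ 0.221 m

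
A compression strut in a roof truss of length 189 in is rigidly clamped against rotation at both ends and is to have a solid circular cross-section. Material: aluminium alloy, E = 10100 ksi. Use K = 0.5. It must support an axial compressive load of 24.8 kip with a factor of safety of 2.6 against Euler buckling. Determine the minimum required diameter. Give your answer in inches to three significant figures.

Required P_cr = n·P = 2.6 × 24.8 = 64.48 kip
L_e = K·L = 0.5 × 189 = 94.50 in
Required I = P_cr·L_e²/(π²E) = 6.448×10^4 × 94.50² / (π² × 1.01×10^7) = 5.777 in⁴
Solid circle: I = πd⁴/64  ⇒  d = (64I/π)^(1/4) = (64×5.777/π)^(1/4) = 3.29 in

d ≈ 3.29 in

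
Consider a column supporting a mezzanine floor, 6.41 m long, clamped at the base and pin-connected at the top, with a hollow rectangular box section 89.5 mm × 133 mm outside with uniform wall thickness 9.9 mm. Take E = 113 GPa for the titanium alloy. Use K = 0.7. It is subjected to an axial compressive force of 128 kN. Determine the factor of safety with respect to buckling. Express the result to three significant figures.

n ≈ 2.06

Inner dimensions: h_i = 133 − 2×9.9 = 113.2 mm, b_i = 89.5 − 2×9.9 = 69.70 mm
Weak-axis I_min = (h_o·b_o³ − h_i·b_i³)/12 with b_o = 89.5, b_i = 69.70 mm (shorter outer/inner sides).
I_min = (133×89.5³ − 113.2×69.70³)/12 = 4.752×10^6 mm⁴
I = 4.752×10^6 mm⁴ = 4.752×10^-6 m⁴
Effective length L_e = K·L = 0.7 × 6.41 = 4.487 m
P_cr = π²EI / L_e² = π² × 113×10⁹ × 4.752×10^-6 / 4.487² = 2.632×10^5 N
Factor of safety n = P_cr / P = 263.21 / 128 = 2.06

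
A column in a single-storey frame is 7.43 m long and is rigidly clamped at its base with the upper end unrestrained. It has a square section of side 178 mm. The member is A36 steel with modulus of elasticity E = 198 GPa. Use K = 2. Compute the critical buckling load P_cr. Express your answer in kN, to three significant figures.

I = a⁴/12 = 178⁴/12 = 8.366×10^7 mm⁴
I = 8.366×10^7 mm⁴ = 8.366×10^-5 m⁴
Effective length L_e = K·L = 2 × 7.43 = 14.86 m
P_cr = π²EI / L_e² = π² × 198×10⁹ × 8.366×10^-5 / 14.86² = 7.403×10^5 N

P_cr ≈ 740 kN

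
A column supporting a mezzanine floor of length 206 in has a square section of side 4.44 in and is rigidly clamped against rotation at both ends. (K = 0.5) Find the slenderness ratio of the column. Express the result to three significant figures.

I = a⁴/12 = 4.44⁴/12 = 32.39 in⁴
A = 19.71 in²;  r_min = √(I/A) = √(32.39/19.71) = 1.282 in
L_e = K·L = 0.5 × 206 = 103.0 in
λ = L_e / r_min = 103.00 / 1.282 = 80.4

λ ≈ 80.4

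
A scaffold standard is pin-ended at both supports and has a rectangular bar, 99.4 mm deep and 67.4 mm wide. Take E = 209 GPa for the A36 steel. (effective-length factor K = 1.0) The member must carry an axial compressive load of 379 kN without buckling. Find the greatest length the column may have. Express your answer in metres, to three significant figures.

Buckling occurs about the weak axis: I_min = h·b³/12 with b = 67.4 mm (the shorter side).
I_min = 99.4×67.4³/12 = 2.536×10^6 mm⁴
I = 2.536×10^-6 m⁴
At the buckling limit P_cr = P = 3.790×10^5 N
From P_cr = π²EI/(K·L)²:  L = (1/K)·√(π²EI/P_cr) = (1/1)·√(π²×2.09×10^11×2.536×10^-6/3.790×10^5)
L = 3.72 m

L_max ≈ 3.72 m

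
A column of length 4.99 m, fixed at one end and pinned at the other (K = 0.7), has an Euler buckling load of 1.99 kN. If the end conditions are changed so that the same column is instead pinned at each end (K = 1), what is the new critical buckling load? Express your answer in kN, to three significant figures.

P_cr ≈ 0.975 kN

P_cr ∝ 1/K², so P_cr,new = P_cr,old × (K_old/K_new)² = 1.99 × (0.7/1)²
= 1.99 × 0.4900 = 0.975 kN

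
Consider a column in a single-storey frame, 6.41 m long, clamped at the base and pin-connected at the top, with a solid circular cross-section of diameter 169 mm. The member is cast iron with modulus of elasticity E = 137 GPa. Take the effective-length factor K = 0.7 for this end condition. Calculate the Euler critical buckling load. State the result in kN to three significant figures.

P_cr ≈ 2690 kN

I = πd⁴/64 = π×169⁴/64 = 4.004×10^7 mm⁴
I = 4.004×10^7 mm⁴ = 4.004×10^-5 m⁴
Effective length L_e = K·L = 0.7 × 6.41 = 4.487 m
P_cr = π²EI / L_e² = π² × 137×10⁹ × 4.004×10^-5 / 4.487² = 2.689×10^6 N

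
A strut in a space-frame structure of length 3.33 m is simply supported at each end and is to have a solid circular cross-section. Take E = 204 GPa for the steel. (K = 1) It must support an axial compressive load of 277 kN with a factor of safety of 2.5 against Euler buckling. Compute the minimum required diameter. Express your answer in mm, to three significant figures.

d ≈ 93.9 mm

Required P_cr = n·P = 2.5 × 277 = 692.5 kN
L_e = K·L = 1 × 3.33 = 3.330 m
Required I = P_cr·L_e²/(π²E) = 6.925×10^5 × 3.330² / (π² × 2.04×10^11) = 3.814×10^-6 m⁴
I_req = 3.814×10^6 mm⁴
Solid circle: I = πd⁴/64  ⇒  d = (64I/π)^(1/4) = (64×3.814×10^6/π)^(1/4) = 93.9 mm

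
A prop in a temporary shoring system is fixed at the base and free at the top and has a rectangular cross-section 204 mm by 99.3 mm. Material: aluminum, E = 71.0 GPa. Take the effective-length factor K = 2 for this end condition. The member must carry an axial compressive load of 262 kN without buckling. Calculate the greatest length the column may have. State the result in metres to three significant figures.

Buckling occurs about the weak axis: I_min = h·b³/12 with b = 99.3 mm (the shorter side).
I_min = 204×99.3³/12 = 1.665×10^7 mm⁴
I = 1.665×10^-5 m⁴
At the buckling limit P_cr = P = 2.620×10^5 N
From P_cr = π²EI/(K·L)²:  L = (1/K)·√(π²EI/P_cr) = (1/2)·√(π²×7.10×10^10×1.665×10^-5/2.620×10^5)
L = 3.34 m

L_max ≈ 3.34 m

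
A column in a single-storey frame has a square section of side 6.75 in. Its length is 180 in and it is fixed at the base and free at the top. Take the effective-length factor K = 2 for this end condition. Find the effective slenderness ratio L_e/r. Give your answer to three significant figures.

λ ≈ 185

For a square r = a/√12 = 6.75/√12 = 1.949 in
L_e = K·L = 2 × 180 = 360.0 in
λ = L_e / r_min = 360.00 / 1.949 = 185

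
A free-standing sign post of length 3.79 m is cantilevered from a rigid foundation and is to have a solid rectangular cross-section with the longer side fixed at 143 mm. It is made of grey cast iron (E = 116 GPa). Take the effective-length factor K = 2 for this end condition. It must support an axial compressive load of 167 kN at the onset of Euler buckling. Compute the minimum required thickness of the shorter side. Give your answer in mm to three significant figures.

b ≈ 88.9 mm

L_e = K·L = 2 × 3.79 = 7.580 m
Required I = P_cr·L_e²/(π²E) = 1.670×10^5 × 7.580² / (π² × 1.16×10^11) = 8.381×10^-6 m⁴
I_req = 8.381×10^6 mm⁴
Rectangle, weak axis: I_min = h·b³/12 with h = 143 mm fixed  ⇒  b = (12I/h)^(1/3) = 88.9 mm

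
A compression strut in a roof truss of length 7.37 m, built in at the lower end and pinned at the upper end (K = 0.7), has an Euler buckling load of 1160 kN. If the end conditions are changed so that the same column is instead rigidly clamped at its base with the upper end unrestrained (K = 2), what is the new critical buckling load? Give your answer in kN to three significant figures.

P_cr ≈ 142 kN

P_cr ∝ 1/K², so P_cr,new = P_cr,old × (K_old/K_new)² = 1160 × (0.7/2)²
= 1160 × 0.1225 = 142 kN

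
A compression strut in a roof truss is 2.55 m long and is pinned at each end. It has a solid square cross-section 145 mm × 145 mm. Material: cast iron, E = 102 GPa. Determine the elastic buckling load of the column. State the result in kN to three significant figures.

I = a⁴/12 = 145⁴/12 = 3.684×10^7 mm⁴
I = 3.684×10^7 mm⁴ = 3.684×10^-5 m⁴
Effective length L_e = K·L = 1 × 2.55 = 2.550 m
P_cr = π²EI / L_e² = π² × 102×10⁹ × 3.684×10^-5 / 2.550² = 5.703×10^6 N

P_cr ≈ 5700 kN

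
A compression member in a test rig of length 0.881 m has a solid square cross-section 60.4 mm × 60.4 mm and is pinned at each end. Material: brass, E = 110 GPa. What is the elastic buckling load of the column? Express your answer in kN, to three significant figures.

I = a⁴/12 = 60.4⁴/12 = 1.109×10^6 mm⁴
I = 1.109×10^6 mm⁴ = 1.109×10^-6 m⁴
Effective length L_e = K·L = 1 × 0.881 = 0.8810 m
P_cr = π²EI / L_e² = π² × 110×10⁹ × 1.109×10^-6 / 0.8810² = 1.551×10^6 N

P_cr ≈ 1550 kN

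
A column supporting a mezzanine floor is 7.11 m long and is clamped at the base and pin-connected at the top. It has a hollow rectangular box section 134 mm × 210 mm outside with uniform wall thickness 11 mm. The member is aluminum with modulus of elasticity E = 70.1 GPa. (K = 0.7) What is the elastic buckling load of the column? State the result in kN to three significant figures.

P_cr ≈ 561 kN

Inner dimensions: h_i = 210 − 2×11 = 188.0 mm, b_i = 134 − 2×11 = 112.0 mm
Weak-axis I_min = (h_o·b_o³ − h_i·b_i³)/12 with b_o = 134, b_i = 112.0 mm (shorter outer/inner sides).
I_min = (210×134³ − 188.0×112.0³)/12 = 2.010×10^7 mm⁴
I = 2.010×10^7 mm⁴ = 2.010×10^-5 m⁴
Effective length L_e = K·L = 0.7 × 7.11 = 4.977 m
P_cr = π²EI / L_e² = π² × 70.1×10⁹ × 2.010×10^-5 / 4.977² = 5.613×10^5 N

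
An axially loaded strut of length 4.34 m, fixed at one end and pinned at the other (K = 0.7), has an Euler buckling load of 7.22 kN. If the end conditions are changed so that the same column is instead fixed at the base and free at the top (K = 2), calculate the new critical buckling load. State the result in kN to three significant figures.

P_cr ∝ 1/K², so P_cr,new = P_cr,old × (K_old/K_new)² = 7.22 × (0.7/2)²
= 7.22 × 0.1225 = 0.884 kN

P_cr ≈ 0.884 kN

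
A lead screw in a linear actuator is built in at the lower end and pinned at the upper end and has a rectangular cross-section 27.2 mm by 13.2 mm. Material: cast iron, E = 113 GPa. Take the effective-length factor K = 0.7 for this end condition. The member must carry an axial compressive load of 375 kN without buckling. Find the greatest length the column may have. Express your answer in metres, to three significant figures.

Buckling occurs about the weak axis: I_min = h·b³/12 with b = 13.2 mm (the shorter side).
I_min = 27.2×13.2³/12 = 5.213×10^3 mm⁴
I = 5.213×10^-9 m⁴
At the buckling limit P_cr = P = 3.750×10^5 N
From P_cr = π²EI/(K·L)²:  L = (1/K)·√(π²EI/P_cr) = (1/0.7)·√(π²×1.13×10^11×5.213×10^-9/3.750×10^5)
L = 0.178 m

L_max ≈ 0.178 m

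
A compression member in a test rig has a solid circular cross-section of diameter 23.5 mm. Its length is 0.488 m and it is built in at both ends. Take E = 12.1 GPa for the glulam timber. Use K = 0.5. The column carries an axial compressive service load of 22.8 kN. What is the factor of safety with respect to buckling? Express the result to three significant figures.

I = πd⁴/64 = π×23.5⁴/64 = 1.497×10^4 mm⁴
I = 1.497×10^4 mm⁴ = 1.497×10^-8 m⁴
Effective length L_e = K·L = 0.5 × 0.488 = 0.2440 m
P_cr = π²EI / L_e² = π² × 12.1×10⁹ × 1.497×10^-8 / 0.2440² = 3.003×10^4 N
Factor of safety n = P_cr / P = 30.029 / 22.8 = 1.32

n ≈ 1.32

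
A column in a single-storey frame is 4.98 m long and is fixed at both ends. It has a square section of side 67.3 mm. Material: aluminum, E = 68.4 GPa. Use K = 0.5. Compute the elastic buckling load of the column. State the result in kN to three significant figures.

P_cr ≈ 186 kN

I = a⁴/12 = 67.3⁴/12 = 1.710×10^6 mm⁴
I = 1.710×10^6 mm⁴ = 1.710×10^-6 m⁴
Effective length L_e = K·L = 0.5 × 4.98 = 2.490 m
P_cr = π²EI / L_e² = π² × 68.4×10⁹ × 1.710×10^-6 / 2.490² = 1.861×10^5 N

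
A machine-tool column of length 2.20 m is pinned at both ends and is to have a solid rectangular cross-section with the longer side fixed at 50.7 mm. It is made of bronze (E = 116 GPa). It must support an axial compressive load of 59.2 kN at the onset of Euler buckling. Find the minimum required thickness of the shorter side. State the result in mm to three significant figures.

b ≈ 39.0 mm

L_e = K·L = 1 × 2.20 = 2.200 m
Required I = P_cr·L_e²/(π²E) = 5.920×10^4 × 2.200² / (π² × 1.16×10^11) = 2.503×10^-7 m⁴
I_req = 2.503×10^5 mm⁴
Rectangle, weak axis: I_min = h·b³/12 with h = 50.7 mm fixed  ⇒  b = (12I/h)^(1/3) = 39.0 mm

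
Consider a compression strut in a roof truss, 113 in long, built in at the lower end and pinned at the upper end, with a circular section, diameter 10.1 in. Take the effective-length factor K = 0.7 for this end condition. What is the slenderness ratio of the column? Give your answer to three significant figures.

I = πd⁴/64 = π×10.1⁴/64 = 510.8 in⁴
A = 80.12 in²;  r_min = √(I/A) = √(510.8/80.12) = 2.525 in
L_e = K·L = 0.7 × 113 = 79.10 in
λ = L_e / r_min = 79.100 / 2.525 = 31.3

λ ≈ 31.3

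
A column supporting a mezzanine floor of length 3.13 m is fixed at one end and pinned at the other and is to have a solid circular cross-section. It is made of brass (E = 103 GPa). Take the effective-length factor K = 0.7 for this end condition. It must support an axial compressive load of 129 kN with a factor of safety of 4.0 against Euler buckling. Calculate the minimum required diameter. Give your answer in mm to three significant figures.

d ≈ 83.9 mm

Required P_cr = n·P = 4.0 × 129 = 516.0 kN
L_e = K·L = 0.7 × 3.13 = 2.191 m
Required I = P_cr·L_e²/(π²E) = 5.160×10^5 × 2.191² / (π² × 1.03×10^11) = 2.437×10^-6 m⁴
I_req = 2.437×10^6 mm⁴
Solid circle: I = πd⁴/64  ⇒  d = (64I/π)^(1/4) = (64×2.437×10^6/π)^(1/4) = 83.9 mm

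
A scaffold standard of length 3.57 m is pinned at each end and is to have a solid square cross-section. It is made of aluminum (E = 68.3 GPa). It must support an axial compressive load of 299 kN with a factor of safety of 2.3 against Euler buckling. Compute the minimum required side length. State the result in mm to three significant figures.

Required P_cr = n·P = 2.3 × 299 = 687.7 kN
L_e = K·L = 1 × 3.57 = 3.570 m
Required I = P_cr·L_e²/(π²E) = 6.877×10^5 × 3.570² / (π² × 6.83×10^10) = 1.300×10^-5 m⁴
I_req = 1.300×10^7 mm⁴
Solid square: I = a⁴/12  ⇒  a = (12I)^(1/4) = (12×1.300×10^7)^(1/4) = 112 mm

a ≈ 112 mm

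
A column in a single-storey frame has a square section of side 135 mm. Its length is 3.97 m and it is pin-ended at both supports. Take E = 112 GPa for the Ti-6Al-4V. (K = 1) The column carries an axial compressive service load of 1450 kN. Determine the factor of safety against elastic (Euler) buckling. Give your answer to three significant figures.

I = a⁴/12 = 135⁴/12 = 2.768×10^7 mm⁴
I = 2.768×10^7 mm⁴ = 2.768×10^-5 m⁴
Effective length L_e = K·L = 1 × 3.97 = 3.970 m
P_cr = π²EI / L_e² = π² × 112×10⁹ × 2.768×10^-5 / 3.970² = 1.941×10^6 N
Factor of safety n = P_cr / P = 1941.3 / 1450 = 1.34

n ≈ 1.34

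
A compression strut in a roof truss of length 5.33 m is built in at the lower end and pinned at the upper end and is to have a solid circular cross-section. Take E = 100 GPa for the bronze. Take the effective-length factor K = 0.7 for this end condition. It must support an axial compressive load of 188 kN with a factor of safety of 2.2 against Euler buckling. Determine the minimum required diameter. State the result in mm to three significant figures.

d ≈ 104 mm

Required P_cr = n·P = 2.2 × 188 = 413.6 kN
L_e = K·L = 0.7 × 5.33 = 3.731 m
Required I = P_cr·L_e²/(π²E) = 4.136×10^5 × 3.731² / (π² × 1.00×10^11) = 5.834×10^-6 m⁴
I_req = 5.834×10^6 mm⁴
Solid circle: I = πd⁴/64  ⇒  d = (64I/π)^(1/4) = (64×5.834×10^6/π)^(1/4) = 104 mm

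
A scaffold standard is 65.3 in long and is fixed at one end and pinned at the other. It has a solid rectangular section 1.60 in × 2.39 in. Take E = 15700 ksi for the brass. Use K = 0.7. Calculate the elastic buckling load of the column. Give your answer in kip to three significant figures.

Buckling occurs about the weak axis: I_min = h·b³/12 with b = 1.60 in (the shorter side).
I_min = 2.39×1.60³/12 = 0.8158 in⁴
Effective length L_e = K·L = 0.7 × 65.3 = 45.71 in
P_cr = π²EI / L_e² = π² × 15700×10³ × 0.8158 / 45.71² = 6.050×10^4 lb

P_cr ≈ 60.5 kip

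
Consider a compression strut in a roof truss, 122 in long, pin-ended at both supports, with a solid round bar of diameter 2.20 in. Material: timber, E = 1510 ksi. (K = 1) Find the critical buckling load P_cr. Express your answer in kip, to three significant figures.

I = πd⁴/64 = π×2.20⁴/64 = 1.150 in⁴
Effective length L_e = K·L = 1 × 122 = 122.0 in
P_cr = π²EI / L_e² = π² × 1510×10³ × 1.150 / 122.0² = 1.151×10^3 lb

P_cr ≈ 1.15 kip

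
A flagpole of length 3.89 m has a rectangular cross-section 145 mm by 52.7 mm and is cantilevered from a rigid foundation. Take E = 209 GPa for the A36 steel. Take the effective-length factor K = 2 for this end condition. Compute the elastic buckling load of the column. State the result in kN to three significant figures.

P_cr ≈ 60.3 kN

Buckling occurs about the weak axis: I_min = h·b³/12 with b = 52.7 mm (the shorter side).
I_min = 145×52.7³/12 = 1.769×10^6 mm⁴
I = 1.769×10^6 mm⁴ = 1.769×10^-6 m⁴
Effective length L_e = K·L = 2 × 3.89 = 7.780 m
P_cr = π²EI / L_e² = π² × 209×10⁹ × 1.769×10^-6 / 7.780² = 6.027×10^4 N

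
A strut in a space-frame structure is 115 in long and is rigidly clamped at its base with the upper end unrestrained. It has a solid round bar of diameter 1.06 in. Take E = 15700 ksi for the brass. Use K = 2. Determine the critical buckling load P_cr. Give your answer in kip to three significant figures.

P_cr ≈ 0.182 kip

I = πd⁴/64 = π×1.06⁴/64 = 6.197×10^-2 in⁴
Effective length L_e = K·L = 2 × 115 = 230.0 in
P_cr = π²EI / L_e² = π² × 15700×10³ × 6.197×10^-2 / 230.0² = 181.5 lb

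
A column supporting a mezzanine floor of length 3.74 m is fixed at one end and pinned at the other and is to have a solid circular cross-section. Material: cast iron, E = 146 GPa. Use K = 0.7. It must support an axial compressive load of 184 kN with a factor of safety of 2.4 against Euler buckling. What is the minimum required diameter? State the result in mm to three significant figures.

Required P_cr = n·P = 2.4 × 184 = 441.6 kN
L_e = K·L = 0.7 × 3.74 = 2.618 m
Required I = P_cr·L_e²/(π²E) = 4.416×10^5 × 2.618² / (π² × 1.46×10^11) = 2.100×10^-6 m⁴
I_req = 2.100×10^6 mm⁴
Solid circle: I = πd⁴/64  ⇒  d = (64I/π)^(1/4) = (64×2.100×10^6/π)^(1/4) = 80.9 mm

d ≈ 80.9 mm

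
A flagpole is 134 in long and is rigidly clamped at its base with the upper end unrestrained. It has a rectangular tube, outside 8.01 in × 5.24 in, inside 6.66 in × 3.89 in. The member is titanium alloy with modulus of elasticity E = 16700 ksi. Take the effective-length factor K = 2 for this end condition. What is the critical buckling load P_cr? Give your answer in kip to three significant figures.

P_cr ≈ 145 kip

Weak-axis I_min = (h_o·b_o³ − h_i·b_i³)/12 with b_o = 5.24, b_i = 3.890 in (shorter outer/inner sides).
I_min = (8.01×5.24³ − 6.660×3.890³)/12 = 63.37 in⁴
Effective length L_e = K·L = 2 × 134 = 268.0 in
P_cr = π²EI / L_e² = π² × 16700×10³ × 63.37 / 268.0² = 1.454×10^5 lb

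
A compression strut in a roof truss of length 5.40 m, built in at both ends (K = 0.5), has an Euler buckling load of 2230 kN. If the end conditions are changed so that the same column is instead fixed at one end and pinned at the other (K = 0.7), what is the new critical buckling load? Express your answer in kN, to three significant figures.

P_cr ∝ 1/K², so P_cr,new = P_cr,old × (K_old/K_new)² = 2230 × (0.5/0.7)²
= 2230 × 0.5102 = 1140 kN

P_cr ≈ 1140 kN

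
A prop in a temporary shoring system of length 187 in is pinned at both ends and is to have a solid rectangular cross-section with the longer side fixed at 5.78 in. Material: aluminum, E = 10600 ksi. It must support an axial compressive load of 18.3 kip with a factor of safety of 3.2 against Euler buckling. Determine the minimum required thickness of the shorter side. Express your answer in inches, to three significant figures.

Required P_cr = n·P = 3.2 × 18.3 = 58.56 kip
L_e = K·L = 1 × 187 = 187.0 in
Required I = P_cr·L_e²/(π²E) = 5.856×10^4 × 187.0² / (π² × 1.06×10^7) = 19.57 in⁴
Rectangle, weak axis: I_min = h·b³/12 with h = 5.78 in fixed  ⇒  b = (12I/h)^(1/3) = 3.44 in

b ≈ 3.44 in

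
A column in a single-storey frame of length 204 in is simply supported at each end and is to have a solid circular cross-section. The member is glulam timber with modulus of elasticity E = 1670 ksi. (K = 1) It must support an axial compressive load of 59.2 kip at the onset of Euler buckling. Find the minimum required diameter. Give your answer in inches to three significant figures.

d ≈ 7.43 in

L_e = K·L = 1 × 204 = 204.0 in
Required I = P_cr·L_e²/(π²E) = 5.920×10^4 × 204.0² / (π² × 1.67×10^6) = 149.5 in⁴
Solid circle: I = πd⁴/64  ⇒  d = (64I/π)^(1/4) = (64×149.5/π)^(1/4) = 7.43 in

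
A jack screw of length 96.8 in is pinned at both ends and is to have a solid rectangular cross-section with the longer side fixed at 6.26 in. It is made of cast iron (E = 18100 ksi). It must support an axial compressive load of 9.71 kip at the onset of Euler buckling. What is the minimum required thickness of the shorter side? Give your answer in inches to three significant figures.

b ≈ 0.992 in

L_e = K·L = 1 × 96.8 = 96.80 in
Required I = P_cr·L_e²/(π²E) = 9.710×10^3 × 96.80² / (π² × 1.81×10^7) = 0.5093 in⁴
Rectangle, weak axis: I_min = h·b³/12 with h = 6.26 in fixed  ⇒  b = (12I/h)^(1/3) = 0.992 in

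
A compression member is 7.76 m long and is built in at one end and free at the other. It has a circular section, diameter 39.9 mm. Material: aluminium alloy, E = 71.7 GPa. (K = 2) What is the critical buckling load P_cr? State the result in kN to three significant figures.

P_cr ≈ 0.366 kN

I = πd⁴/64 = π×39.9⁴/64 = 1.244×10^5 mm⁴
I = 1.244×10^5 mm⁴ = 1.244×10^-7 m⁴
Effective length L_e = K·L = 2 × 7.76 = 15.52 m
P_cr = π²EI / L_e² = π² × 71.7×10⁹ × 1.244×10^-7 / 15.52² = 365.5 N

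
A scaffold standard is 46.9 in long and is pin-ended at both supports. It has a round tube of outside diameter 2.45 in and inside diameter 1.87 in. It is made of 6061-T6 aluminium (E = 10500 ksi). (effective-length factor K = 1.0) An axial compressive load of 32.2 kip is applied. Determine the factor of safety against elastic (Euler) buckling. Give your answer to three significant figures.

n ≈ 1.71

d_o = 2.45 in, d_i = 1.87 in
I = π(d_o⁴ − d_i⁴)/64 = π(2.45⁴ − 1.870⁴)/64 = 1.168 in⁴
Effective length L_e = K·L = 1 × 46.9 = 46.90 in
P_cr = π²EI / L_e² = π² × 10500×10³ × 1.168 / 46.90² = 5.505×10^4 lb
Factor of safety n = P_cr / P = 55.045 / 32.2 = 1.71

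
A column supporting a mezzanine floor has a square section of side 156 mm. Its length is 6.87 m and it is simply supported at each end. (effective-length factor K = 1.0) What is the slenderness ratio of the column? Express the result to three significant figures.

For a square r = a/√12 = 156/√12 = 45.03 mm
L_e = K·L = 1 × 6.87 m = 6.870 m = 6870.0 mm
λ = L_e / r_min = 6870.0 / 45.03 = 153

λ ≈ 153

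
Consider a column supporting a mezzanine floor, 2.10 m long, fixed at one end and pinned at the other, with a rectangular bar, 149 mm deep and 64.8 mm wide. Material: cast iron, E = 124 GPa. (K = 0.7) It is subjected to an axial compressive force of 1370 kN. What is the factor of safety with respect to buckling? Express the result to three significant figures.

n ≈ 1.40

Buckling occurs about the weak axis: I_min = h·b³/12 with b = 64.8 mm (the shorter side).
I_min = 149×64.8³/12 = 3.379×10^6 mm⁴
I = 3.379×10^6 mm⁴ = 3.379×10^-6 m⁴
Effective length L_e = K·L = 0.7 × 2.10 = 1.470 m
P_cr = π²EI / L_e² = π² × 124×10⁹ × 3.379×10^-6 / 1.470² = 1.913×10^6 N
Factor of safety n = P_cr / P = 1913.4 / 1370 = 1.40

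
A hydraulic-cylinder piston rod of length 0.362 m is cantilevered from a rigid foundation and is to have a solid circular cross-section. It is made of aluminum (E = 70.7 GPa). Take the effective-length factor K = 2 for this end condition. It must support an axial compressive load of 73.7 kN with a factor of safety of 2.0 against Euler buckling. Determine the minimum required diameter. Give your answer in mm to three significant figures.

d ≈ 38.8 mm

Required P_cr = n·P = 2.0 × 73.7 = 147.4 kN
L_e = K·L = 2 × 0.362 = 0.7240 m
Required I = P_cr·L_e²/(π²E) = 1.474×10^5 × 0.7240² / (π² × 7.07×10^10) = 1.107×10^-7 m⁴
I_req = 1.107×10^5 mm⁴
Solid circle: I = πd⁴/64  ⇒  d = (64I/π)^(1/4) = (64×1.107×10^5/π)^(1/4) = 38.8 mm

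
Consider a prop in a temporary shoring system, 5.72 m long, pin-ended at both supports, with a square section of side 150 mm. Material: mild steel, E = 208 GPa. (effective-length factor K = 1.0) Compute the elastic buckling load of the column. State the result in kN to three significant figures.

I = a⁴/12 = 150⁴/12 = 4.219×10^7 mm⁴
I = 4.219×10^7 mm⁴ = 4.219×10^-5 m⁴
Effective length L_e = K·L = 1 × 5.72 = 5.720 m
P_cr = π²EI / L_e² = π² × 208×10⁹ × 4.219×10^-5 / 5.720² = 2.647×10^6 N

P_cr ≈ 2650 kN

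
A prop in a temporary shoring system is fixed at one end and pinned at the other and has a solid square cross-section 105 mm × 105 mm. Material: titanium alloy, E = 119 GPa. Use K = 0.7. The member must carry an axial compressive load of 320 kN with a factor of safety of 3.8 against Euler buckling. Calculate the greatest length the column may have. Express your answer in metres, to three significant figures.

I = a⁴/12 = 105⁴/12 = 1.013×10^7 mm⁴
I = 1.013×10^-5 m⁴
Required critical load P_cr = n·P = 3.8 × 320 = 1216 kN = 1.216×10^6 N
From P_cr = π²EI/(K·L)²:  L = (1/K)·√(π²EI/P_cr) = (1/0.7)·√(π²×1.19×10^11×1.013×10^-5/1.216×10^6)
L = 4.47 m

L_max ≈ 4.47 m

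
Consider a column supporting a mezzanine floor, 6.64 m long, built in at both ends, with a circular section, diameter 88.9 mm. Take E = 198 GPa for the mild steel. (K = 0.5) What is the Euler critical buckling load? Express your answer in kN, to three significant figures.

I = πd⁴/64 = π×88.9⁴/64 = 3.066×10^6 mm⁴
I = 3.066×10^6 mm⁴ = 3.066×10^-6 m⁴
Effective length L_e = K·L = 0.5 × 6.64 = 3.320 m
P_cr = π²EI / L_e² = π² × 198×10⁹ × 3.066×10^-6 / 3.320² = 5.436×10^5 N

P_cr ≈ 544 kN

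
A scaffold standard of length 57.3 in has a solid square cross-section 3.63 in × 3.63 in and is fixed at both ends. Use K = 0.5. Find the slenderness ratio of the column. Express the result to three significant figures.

λ ≈ 27.3

For a square r = a/√12 = 3.63/√12 = 1.048 in
L_e = K·L = 0.5 × 57.3 = 28.65 in
λ = L_e / r_min = 28.650 / 1.048 = 27.3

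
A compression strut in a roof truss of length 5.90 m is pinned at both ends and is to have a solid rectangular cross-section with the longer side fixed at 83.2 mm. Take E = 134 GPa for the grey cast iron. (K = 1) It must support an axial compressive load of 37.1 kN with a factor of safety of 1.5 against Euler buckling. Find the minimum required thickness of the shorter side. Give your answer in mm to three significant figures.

b ≈ 59.6 mm

Required P_cr = n·P = 1.5 × 37.1 = 55.65 kN
L_e = K·L = 1 × 5.90 = 5.900 m
Required I = P_cr·L_e²/(π²E) = 5.565×10^4 × 5.900² / (π² × 1.34×10^11) = 1.465×10^-6 m⁴
I_req = 1.465×10^6 mm⁴
Rectangle, weak axis: I_min = h·b³/12 with h = 83.2 mm fixed  ⇒  b = (12I/h)^(1/3) = 59.6 mm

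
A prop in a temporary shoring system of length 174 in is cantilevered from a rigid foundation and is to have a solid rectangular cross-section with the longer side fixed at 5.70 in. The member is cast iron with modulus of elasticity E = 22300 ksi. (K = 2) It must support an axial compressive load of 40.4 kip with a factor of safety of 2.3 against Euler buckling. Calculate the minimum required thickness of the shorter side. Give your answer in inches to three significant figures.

b ≈ 4.76 in

Required P_cr = n·P = 2.3 × 40.4 = 92.92 kip
L_e = K·L = 2 × 174 = 348.0 in
Required I = P_cr·L_e²/(π²E) = 9.292×10^4 × 348.0² / (π² × 2.23×10^7) = 51.13 in⁴
Rectangle, weak axis: I_min = h·b³/12 with h = 5.70 in fixed  ⇒  b = (12I/h)^(1/3) = 4.76 in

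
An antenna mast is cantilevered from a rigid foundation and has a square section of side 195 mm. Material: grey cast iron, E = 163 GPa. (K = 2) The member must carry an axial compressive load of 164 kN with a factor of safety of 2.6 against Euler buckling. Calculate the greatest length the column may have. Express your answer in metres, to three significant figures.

I = a⁴/12 = 195⁴/12 = 1.205×10^8 mm⁴
I = 1.205×10^-4 m⁴
Required critical load P_cr = n·P = 2.6 × 164 = 426.4 kN = 4.264×10^5 N
From P_cr = π²EI/(K·L)²:  L = (1/K)·√(π²EI/P_cr) = (1/2)·√(π²×1.63×10^11×1.205×10^-4/4.264×10^5)
L = 10.7 m

L_max ≈ 10.7 m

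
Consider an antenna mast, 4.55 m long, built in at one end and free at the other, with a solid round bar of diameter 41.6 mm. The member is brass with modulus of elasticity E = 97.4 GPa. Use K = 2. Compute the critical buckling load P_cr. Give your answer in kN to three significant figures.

P_cr ≈ 1.71 kN

I = πd⁴/64 = π×41.6⁴/64 = 1.470×10^5 mm⁴
I = 1.470×10^5 mm⁴ = 1.470×10^-7 m⁴
Effective length L_e = K·L = 2 × 4.55 = 9.100 m
P_cr = π²EI / L_e² = π² × 97.4×10⁹ × 1.470×10^-7 / 9.100² = 1.707×10^3 N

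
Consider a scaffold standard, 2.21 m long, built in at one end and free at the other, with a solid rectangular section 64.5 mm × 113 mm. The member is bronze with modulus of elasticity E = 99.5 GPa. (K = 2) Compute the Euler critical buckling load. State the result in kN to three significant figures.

Buckling occurs about the weak axis: I_min = h·b³/12 with b = 64.5 mm (the shorter side).
I_min = 113×64.5³/12 = 2.527×10^6 mm⁴
I = 2.527×10^6 mm⁴ = 2.527×10^-6 m⁴
Effective length L_e = K·L = 2 × 2.21 = 4.420 m
P_cr = π²EI / L_e² = π² × 99.5×10⁹ × 2.527×10^-6 / 4.420² = 1.270×10^5 N

P_cr ≈ 127 kN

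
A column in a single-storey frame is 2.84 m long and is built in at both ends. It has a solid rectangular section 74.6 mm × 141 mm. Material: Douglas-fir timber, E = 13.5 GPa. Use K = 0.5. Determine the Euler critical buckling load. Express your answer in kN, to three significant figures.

P_cr ≈ 322 kN

Buckling occurs about the weak axis: I_min = h·b³/12 with b = 74.6 mm (the shorter side).
I_min = 141×74.6³/12 = 4.878×10^6 mm⁴
I = 4.878×10^6 mm⁴ = 4.878×10^-6 m⁴
Effective length L_e = K·L = 0.5 × 2.84 = 1.420 m
P_cr = π²EI / L_e² = π² × 13.5×10⁹ × 4.878×10^-6 / 1.420² = 3.223×10^5 N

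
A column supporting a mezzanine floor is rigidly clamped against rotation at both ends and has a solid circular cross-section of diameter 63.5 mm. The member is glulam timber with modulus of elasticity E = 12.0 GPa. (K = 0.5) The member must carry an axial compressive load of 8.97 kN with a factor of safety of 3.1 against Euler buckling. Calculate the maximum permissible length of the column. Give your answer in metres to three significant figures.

L_max ≈ 3.69 m

I = πd⁴/64 = π×63.5⁴/64 = 7.981×10^5 mm⁴
I = 7.981×10^-7 m⁴
Required critical load P_cr = n·P = 3.1 × 8.97 = 27.81 kN = 2.781×10^4 N
From P_cr = π²EI/(K·L)²:  L = (1/K)·√(π²EI/P_cr) = (1/0.5)·√(π²×1.20×10^10×7.981×10^-7/2.781×10^4)
L = 3.69 m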